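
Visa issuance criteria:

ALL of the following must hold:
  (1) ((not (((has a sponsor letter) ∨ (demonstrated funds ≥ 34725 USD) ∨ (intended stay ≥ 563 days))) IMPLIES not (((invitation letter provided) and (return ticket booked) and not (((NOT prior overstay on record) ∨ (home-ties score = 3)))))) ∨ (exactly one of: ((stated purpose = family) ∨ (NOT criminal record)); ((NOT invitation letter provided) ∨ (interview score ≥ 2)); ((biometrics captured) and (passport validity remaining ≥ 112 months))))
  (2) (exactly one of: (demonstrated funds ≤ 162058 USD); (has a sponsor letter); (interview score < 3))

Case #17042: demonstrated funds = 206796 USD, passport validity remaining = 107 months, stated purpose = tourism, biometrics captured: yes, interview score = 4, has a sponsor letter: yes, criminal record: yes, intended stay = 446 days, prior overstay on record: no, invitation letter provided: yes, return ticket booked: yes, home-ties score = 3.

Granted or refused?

Granted

Atomic conditions:
  has a sponsor letter: yes → true
  demonstrated funds ≥ 34725 USD: 206796 ≥ 34725 is true
  intended stay ≥ 563 days: 446 ≥ 563 is false
  invitation letter provided: yes → true
  return ticket booked: yes → true
  NOT prior overstay on record: no → true
  home-ties score = 3: 3 == 3 is true
  stated purpose = family: tourism == family is false
  NOT criminal record: yes → false
  NOT invitation letter provided: yes → false
  interview score ≥ 2: 4 ≥ 2 is true
  biometrics captured: yes → true
  passport validity remaining ≥ 112 months: 107 ≥ 112 is false
  demonstrated funds ≤ 162058 USD: 206796 ≤ 162058 is false
  interview score < 3: 4 < 3 is false
Combine:
[1.1.1.1] true OR true OR false = true
[1.1.1] NOT true = false
[1.1.2.1.3.1] true OR true = true
[1.1.2.1.3] NOT true = false
[1.1.2.1] true AND true AND false = false
[1.1.2] NOT false = true
[1.1] false → true (antecedent false ⇒ implication holds) = true
[1.2.1] false OR false = false
[1.2.2] false OR true = true
[1.2.3] true AND false = false
[1.2] exactly-one(false, true, false) = true
[1] true OR true = true
[2] exactly-one(false, true, false) = true
[root] true AND true = true
Overall: true → granted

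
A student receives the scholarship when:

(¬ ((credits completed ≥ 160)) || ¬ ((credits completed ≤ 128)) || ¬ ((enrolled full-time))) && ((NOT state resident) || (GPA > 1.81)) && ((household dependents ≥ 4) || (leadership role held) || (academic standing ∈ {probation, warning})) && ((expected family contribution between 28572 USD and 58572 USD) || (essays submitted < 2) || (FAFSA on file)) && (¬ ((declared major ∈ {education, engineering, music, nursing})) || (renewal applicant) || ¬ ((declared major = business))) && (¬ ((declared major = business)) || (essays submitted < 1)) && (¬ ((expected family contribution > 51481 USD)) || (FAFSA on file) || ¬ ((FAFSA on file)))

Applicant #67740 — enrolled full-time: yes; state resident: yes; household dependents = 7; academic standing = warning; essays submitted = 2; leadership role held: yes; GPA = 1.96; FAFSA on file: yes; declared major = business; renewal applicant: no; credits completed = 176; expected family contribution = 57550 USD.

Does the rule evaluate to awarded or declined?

Declined

Atomic conditions:
  credits completed ≥ 160: 176 ≥ 160 is true
  credits completed ≤ 128: 176 ≤ 128 is false
  enrolled full-time: yes → true
  NOT state resident: yes → false
  GPA > 1.81: 1.96 > 1.81 is true
  household dependents ≥ 4: 7 ≥ 4 is true
  leadership role held: yes → true
  academic standing ∈ {probation, warning}: warning is in the set → true
  expected family contribution between 28572 USD and 58572 USD: 57550 in [28572, 58572] is true
  essays submitted < 2: 2 < 2 is false
  FAFSA on file: yes → true
  declared major ∈ {education, engineering, music, nursing}: business is not in the set → false
  renewal applicant: no → false
  declared major = business: business == business is true
  essays submitted < 1: 2 < 1 is false
  expected family contribution > 51481 USD: 57550 > 51481 is true
Combine:
[1.1] NOT true = false
[1.2] NOT false = true
[1.3] NOT true = false
[1] false OR true OR false = true
[2] false OR true = true
[3] true OR true OR true = true
[4] true OR false OR true = true
[5.1] NOT false = true
[5.3] NOT true = false
[5] true OR false OR false = true
[6.1] NOT true = false
[6] false OR false = false
[7.1] NOT true = false
[7.3] NOT true = false
[7] false OR true OR false = true
[root] true AND true AND true AND true AND true AND false AND true = false
Overall: false → declined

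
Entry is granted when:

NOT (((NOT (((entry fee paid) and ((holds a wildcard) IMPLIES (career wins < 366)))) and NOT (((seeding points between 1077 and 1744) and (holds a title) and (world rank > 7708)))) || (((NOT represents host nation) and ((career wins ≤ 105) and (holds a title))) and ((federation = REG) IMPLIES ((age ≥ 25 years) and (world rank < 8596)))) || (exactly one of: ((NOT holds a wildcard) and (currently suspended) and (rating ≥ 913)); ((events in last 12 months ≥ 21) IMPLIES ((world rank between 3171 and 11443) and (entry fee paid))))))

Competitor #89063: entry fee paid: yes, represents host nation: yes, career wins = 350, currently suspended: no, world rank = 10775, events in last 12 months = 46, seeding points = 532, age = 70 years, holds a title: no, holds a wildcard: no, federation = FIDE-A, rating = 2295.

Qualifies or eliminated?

Eliminated

Atomic conditions:
  entry fee paid: yes → true
  holds a wildcard: no → false
  career wins < 366: 350 < 366 is true
  seeding points between 1077 and 1744: 532 in [1077, 1744] is false
  holds a title: no → false
  world rank > 7708: 10775 > 7708 is true
  NOT represents host nation: yes → false
  career wins ≤ 105: 350 ≤ 105 is false
  federation = REG: FIDE-A == REG is false
  age ≥ 25 years: 70 ≥ 25 is true
  world rank < 8596: 10775 < 8596 is false
  NOT holds a wildcard: no → true
  currently suspended: no → false
  rating ≥ 913: 2295 ≥ 913 is true
  events in last 12 months ≥ 21: 46 ≥ 21 is true
  world rank between 3171 and 11443: 10775 in [3171, 11443] is true
Combine:
[1.1.1.1.2] false → true (antecedent false ⇒ implication holds) = true
[1.1.1.1] true AND true = true
[1.1.1] NOT true = false
[1.1.2.1] false AND false AND true = false
[1.1.2] NOT false = true
[1.1] false AND true = false
[1.2.1.2] false AND false = false
[1.2.1] false AND false = false
[1.2.2.2] true AND false = false
[1.2.2] false → false (antecedent false ⇒ implication holds) = true
[1.2] false AND true = false
[1.3.1] true AND false AND true = false
[1.3.2.2] true AND true = true
[1.3.2] true → true = true
[1.3] exactly-one(false, true) = true
[1] false OR false OR true = true
[root] NOT true = false
Overall: false → eliminated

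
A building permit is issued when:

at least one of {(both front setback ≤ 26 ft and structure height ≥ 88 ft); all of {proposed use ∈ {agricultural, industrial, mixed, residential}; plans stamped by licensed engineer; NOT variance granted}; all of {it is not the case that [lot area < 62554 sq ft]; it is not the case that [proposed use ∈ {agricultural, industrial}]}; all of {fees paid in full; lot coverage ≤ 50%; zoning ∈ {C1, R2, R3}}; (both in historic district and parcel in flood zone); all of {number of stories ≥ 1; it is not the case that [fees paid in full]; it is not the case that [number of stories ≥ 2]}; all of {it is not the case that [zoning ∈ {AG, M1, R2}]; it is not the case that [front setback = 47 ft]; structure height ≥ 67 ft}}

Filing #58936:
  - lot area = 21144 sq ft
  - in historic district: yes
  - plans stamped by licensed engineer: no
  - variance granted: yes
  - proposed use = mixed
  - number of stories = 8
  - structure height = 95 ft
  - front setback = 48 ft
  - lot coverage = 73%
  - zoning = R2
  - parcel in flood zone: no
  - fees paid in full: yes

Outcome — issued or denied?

Atomic conditions:
  front setback ≤ 26 ft: 48 ≤ 26 is false
  structure height ≥ 88 ft: 95 ≥ 88 is true
  proposed use ∈ {agricultural, industrial, mixed, residential}: mixed is in the set → true
  plans stamped by licensed engineer: no → false
  NOT variance granted: yes → false
  lot area < 62554 sq ft: 21144 < 62554 is true
  proposed use ∈ {agricultural, industrial}: mixed is not in the set → false
  fees paid in full: yes → true
  lot coverage ≤ 50%: 73 ≤ 50 is false
  zoning ∈ {C1, R2, R3}: R2 is in the set → true
  in historic district: yes → true
  parcel in flood zone: no → false
  number of stories ≥ 1: 8 ≥ 1 is true
  number of stories ≥ 2: 8 ≥ 2 is true
  zoning ∈ {AG, M1, R2}: R2 is in the set → true
  front setback = 47 ft: 48 == 47 is false
  structure height ≥ 67 ft: 95 ≥ 67 is true
Combine:
[1] false AND true = false
[2] true AND false AND false = false
[3.1] NOT true = false
[3.2] NOT false = true
[3] false AND true = false
[4] true AND false AND true = false
[5] true AND false = false
[6.2] NOT true = false
[6.3] NOT true = false
[6] true AND false AND false = false
[7.1] NOT true = false
[7.2] NOT false = true
[7] false AND true AND true = false
[root] false OR false OR false OR false OR false OR false OR false = false
Overall: false → denied

Denied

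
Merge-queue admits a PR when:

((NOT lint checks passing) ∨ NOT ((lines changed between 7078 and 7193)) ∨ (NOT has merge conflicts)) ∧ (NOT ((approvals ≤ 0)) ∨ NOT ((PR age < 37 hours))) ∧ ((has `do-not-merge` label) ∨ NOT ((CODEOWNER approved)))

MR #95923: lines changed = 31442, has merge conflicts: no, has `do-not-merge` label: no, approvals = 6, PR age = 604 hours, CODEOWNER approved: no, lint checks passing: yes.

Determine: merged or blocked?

Merged

Atomic conditions:
  NOT lint checks passing: yes → false
  lines changed between 7078 and 7193: 31442 in [7078, 7193] is false
  NOT has merge conflicts: no → true
  approvals ≤ 0: 6 ≤ 0 is false
  PR age < 37 hours: 604 < 37 is false
  has `do-not-merge` label: no → false
  CODEOWNER approved: no → false
Combine:
[1.2] NOT false = true
[1] false OR true OR true = true
[2.1] NOT false = true
[2.2] NOT false = true
[2] true OR true = true
[3.2] NOT false = true
[3] false OR true = true
[root] true AND true AND true = true
Overall: true → merged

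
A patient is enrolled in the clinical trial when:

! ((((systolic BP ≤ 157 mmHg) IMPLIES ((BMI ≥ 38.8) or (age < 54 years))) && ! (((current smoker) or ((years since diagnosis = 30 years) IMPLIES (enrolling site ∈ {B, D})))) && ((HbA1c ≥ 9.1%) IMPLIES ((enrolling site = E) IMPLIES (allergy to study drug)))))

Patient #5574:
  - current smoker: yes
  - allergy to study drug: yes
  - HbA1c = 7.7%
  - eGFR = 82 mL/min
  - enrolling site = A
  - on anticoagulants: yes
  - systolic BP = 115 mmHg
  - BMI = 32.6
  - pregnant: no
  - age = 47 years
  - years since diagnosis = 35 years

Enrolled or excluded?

Atomic conditions:
  systolic BP ≤ 157 mmHg: 115 ≤ 157 is true
  BMI ≥ 38.8: 32.6 ≥ 38.8 is false
  age < 54 years: 47 < 54 is true
  current smoker: yes → true
  years since diagnosis = 30 years: 35 == 30 is false
  enrolling site ∈ {B, D}: A is not in the set → false
  HbA1c ≥ 9.1%: 7.7 ≥ 9.1 is false
  enrolling site = E: A == E is false
  allergy to study drug: yes → true
Combine:
[1.1.2] false OR true = true
[1.1] true → true = true
[1.2.1.2] false → false (antecedent false ⇒ implication holds) = true
[1.2.1] true OR true = true
[1.2] NOT true = false
[1.3.2] false → true (antecedent false ⇒ implication holds) = true
[1.3] false → true (antecedent false ⇒ implication holds) = true
[1] true AND false AND true = false
[root] NOT false = true
Overall: true → enrolled

Enrolled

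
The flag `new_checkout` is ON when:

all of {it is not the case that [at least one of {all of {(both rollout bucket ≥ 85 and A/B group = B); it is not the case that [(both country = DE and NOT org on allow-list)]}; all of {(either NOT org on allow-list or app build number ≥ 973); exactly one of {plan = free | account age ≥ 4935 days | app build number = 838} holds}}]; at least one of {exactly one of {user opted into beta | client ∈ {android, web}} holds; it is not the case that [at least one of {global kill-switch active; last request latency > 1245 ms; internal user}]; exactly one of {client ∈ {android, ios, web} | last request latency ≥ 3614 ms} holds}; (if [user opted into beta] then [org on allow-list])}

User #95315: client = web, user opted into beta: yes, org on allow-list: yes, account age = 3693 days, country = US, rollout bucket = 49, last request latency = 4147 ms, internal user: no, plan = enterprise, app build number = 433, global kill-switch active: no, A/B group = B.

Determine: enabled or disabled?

Disabled

Atomic conditions:
  rollout bucket ≥ 85: 49 ≥ 85 is false
  A/B group = B: B == B is true
  country = DE: US == DE is false
  NOT org on allow-list: yes → false
  app build number ≥ 973: 433 ≥ 973 is false
  plan = free: enterprise == free is false
  account age ≥ 4935 days: 3693 ≥ 4935 is false
  app build number = 838: 433 == 838 is false
  user opted into beta: yes → true
  client ∈ {android, web}: web is in the set → true
  global kill-switch active: no → false
  last request latency > 1245 ms: 4147 > 1245 is true
  internal user: no → false
  client ∈ {android, ios, web}: web is in the set → true
  last request latency ≥ 3614 ms: 4147 ≥ 3614 is true
  org on allow-list: yes → true
Combine:
[1.1.1.1] false AND true = false
[1.1.1.2.1] false AND false = false
[1.1.1.2] NOT false = true
[1.1.1] false AND true = false
[1.1.2.1] false OR false = false
[1.1.2.2] exactly-one(false, false, false) = false
[1.1.2] false AND false = false
[1.1] false OR false = false
[1] NOT false = true
[2.1] exactly-one(true, true) = false
[2.2.1] false OR true OR false = true
[2.2] NOT true = false
[2.3] exactly-one(true, true) = false
[2] false OR false OR false = false
[3] true → true = true
[root] true AND false AND true = false
Overall: false → disabled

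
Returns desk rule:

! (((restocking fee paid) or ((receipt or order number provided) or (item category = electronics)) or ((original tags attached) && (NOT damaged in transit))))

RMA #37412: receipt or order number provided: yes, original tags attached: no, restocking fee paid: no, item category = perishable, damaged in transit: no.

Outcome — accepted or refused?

Refused

Atomic conditions:
  restocking fee paid: no → false
  receipt or order number provided: yes → true
  item category = electronics: perishable == electronics is false
  original tags attached: no → false
  NOT damaged in transit: no → true
Combine:
[1.2] true OR false = true
[1.3] false AND true = false
[1] false OR true OR false = true
[root] NOT true = false
Overall: false → refused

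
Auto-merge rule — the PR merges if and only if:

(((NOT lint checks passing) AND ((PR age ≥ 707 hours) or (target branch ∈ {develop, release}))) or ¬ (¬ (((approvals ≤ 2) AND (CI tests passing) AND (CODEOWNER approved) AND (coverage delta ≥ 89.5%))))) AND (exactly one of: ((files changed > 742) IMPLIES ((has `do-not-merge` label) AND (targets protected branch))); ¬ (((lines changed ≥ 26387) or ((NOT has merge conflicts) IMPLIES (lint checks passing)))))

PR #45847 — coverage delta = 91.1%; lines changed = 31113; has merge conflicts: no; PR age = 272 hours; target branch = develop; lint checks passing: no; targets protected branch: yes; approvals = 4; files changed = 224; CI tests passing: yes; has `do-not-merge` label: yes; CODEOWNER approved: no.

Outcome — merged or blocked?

Merged

Atomic conditions:
  NOT lint checks passing: no → true
  PR age ≥ 707 hours: 272 ≥ 707 is false
  target branch ∈ {develop, release}: develop is in the set → true
  approvals ≤ 2: 4 ≤ 2 is false
  CI tests passing: yes → true
  CODEOWNER approved: no → false
  coverage delta ≥ 89.5%: 91.1 ≥ 89.5 is true
  files changed > 742: 224 > 742 is false
  has `do-not-merge` label: yes → true
  targets protected branch: yes → true
  lines changed ≥ 26387: 31113 ≥ 26387 is true
  NOT has merge conflicts: no → true
  lint checks passing: no → false
Combine:
[1.1.2] false OR true = true
[1.1] true AND true = true
[1.2.1.1] false AND true AND false AND true = false
[1.2.1] NOT false = true
[1.2] NOT true = false
[1] true OR false = true
[2.1.2] true AND true = true
[2.1] false → true (antecedent false ⇒ implication holds) = true
[2.2.1.2] true → false = false
[2.2.1] true OR false = true
[2.2] NOT true = false
[2] exactly-one(true, false) = true
[root] true AND true = true
Overall: true → merged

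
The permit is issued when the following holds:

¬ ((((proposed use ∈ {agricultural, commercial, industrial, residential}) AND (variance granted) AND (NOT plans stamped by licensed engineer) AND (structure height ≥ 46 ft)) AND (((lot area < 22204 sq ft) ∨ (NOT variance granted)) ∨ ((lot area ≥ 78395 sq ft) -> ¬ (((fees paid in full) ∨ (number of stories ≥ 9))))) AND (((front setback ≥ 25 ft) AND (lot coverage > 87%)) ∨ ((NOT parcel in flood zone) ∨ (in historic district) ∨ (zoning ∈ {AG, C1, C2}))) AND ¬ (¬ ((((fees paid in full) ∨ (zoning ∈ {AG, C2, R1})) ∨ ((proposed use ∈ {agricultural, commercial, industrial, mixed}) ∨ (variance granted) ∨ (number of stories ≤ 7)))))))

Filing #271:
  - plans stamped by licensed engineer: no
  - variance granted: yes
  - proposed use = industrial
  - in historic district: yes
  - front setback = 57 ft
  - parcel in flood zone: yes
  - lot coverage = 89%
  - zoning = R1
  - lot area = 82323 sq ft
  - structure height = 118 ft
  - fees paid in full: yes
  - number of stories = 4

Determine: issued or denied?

Atomic conditions:
  proposed use ∈ {agricultural, commercial, industrial, residential}: industrial is in the set → true
  variance granted: yes → true
  NOT plans stamped by licensed engineer: no → true
  structure height ≥ 46 ft: 118 ≥ 46 is true
  lot area < 22204 sq ft: 82323 < 22204 is false
  NOT variance granted: yes → false
  lot area ≥ 78395 sq ft: 82323 ≥ 78395 is true
  fees paid in full: yes → true
  number of stories ≥ 9: 4 ≥ 9 is false
  front setback ≥ 25 ft: 57 ≥ 25 is true
  lot coverage > 87%: 89 > 87 is true
  NOT parcel in flood zone: yes → false
  in historic district: yes → true
  zoning ∈ {AG, C1, C2}: R1 is not in the set → false
  zoning ∈ {AG, C2, R1}: R1 is in the set → true
  proposed use ∈ {agricultural, commercial, industrial, mixed}: industrial is in the set → true
  number of stories ≤ 7: 4 ≤ 7 is true
Combine:
[1.1] true AND true AND true AND true = true
[1.2.1] false OR false = false
[1.2.2.2.1] true OR false = true
[1.2.2.2] NOT true = false
[1.2.2] true → false = false
[1.2] false OR false = false
[1.3.1] true AND true = true
[1.3.2] false OR true OR false = true
[1.3] true OR true = true
[1.4.1.1.1] true OR true = true
[1.4.1.1.2] true OR true OR true = true
[1.4.1.1] true OR true = true
[1.4.1] NOT true = false
[1.4] NOT false = true
[1] true AND false AND true AND true = false
[root] NOT false = true
Overall: true → issued

Issued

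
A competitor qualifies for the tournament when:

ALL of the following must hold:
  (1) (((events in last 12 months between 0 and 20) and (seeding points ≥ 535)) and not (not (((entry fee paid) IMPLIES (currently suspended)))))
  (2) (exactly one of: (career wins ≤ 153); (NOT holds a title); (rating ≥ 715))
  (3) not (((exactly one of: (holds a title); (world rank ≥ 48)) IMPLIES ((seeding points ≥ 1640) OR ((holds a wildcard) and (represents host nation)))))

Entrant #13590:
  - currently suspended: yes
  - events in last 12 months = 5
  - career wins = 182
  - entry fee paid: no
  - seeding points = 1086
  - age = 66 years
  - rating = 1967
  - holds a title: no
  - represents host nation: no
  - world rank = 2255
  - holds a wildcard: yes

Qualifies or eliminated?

Atomic conditions:
  events in last 12 months between 0 and 20: 5 in [0, 20] is true
  seeding points ≥ 535: 1086 ≥ 535 is true
  entry fee paid: no → false
  currently suspended: yes → true
  career wins ≤ 153: 182 ≤ 153 is false
  NOT holds a title: no → true
  rating ≥ 715: 1967 ≥ 715 is true
  holds a title: no → false
  world rank ≥ 48: 2255 ≥ 48 is true
  seeding points ≥ 1640: 1086 ≥ 1640 is false
  holds a wildcard: yes → true
  represents host nation: no → false
Combine:
[1.1] true AND true = true
[1.2.1.1] false → true (antecedent false ⇒ implication holds) = true
[1.2.1] NOT true = false
[1.2] NOT false = true
[1] true AND true = true
[2] exactly-one(false, true, true) = false
[3.1.1] exactly-one(false, true) = true
[3.1.2.2] true AND false = false
[3.1.2] false OR false = false
[3.1] true → false = false
[3] NOT false = true
[root] true AND false AND true = false
Overall: false → eliminated

Eliminated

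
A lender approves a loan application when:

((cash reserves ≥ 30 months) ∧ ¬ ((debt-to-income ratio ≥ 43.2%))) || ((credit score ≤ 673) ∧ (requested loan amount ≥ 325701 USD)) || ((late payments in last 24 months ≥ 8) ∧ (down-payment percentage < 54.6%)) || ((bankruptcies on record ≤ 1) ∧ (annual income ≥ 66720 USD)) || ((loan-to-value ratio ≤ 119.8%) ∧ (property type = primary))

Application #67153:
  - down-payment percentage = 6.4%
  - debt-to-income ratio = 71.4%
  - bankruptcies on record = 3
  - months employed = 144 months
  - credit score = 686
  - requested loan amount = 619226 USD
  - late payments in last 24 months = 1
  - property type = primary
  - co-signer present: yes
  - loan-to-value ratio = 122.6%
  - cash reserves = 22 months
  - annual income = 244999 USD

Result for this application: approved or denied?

Atomic conditions:
  cash reserves ≥ 30 months: 22 ≥ 30 is false
  debt-to-income ratio ≥ 43.2%: 71.4 ≥ 43.2 is true
  credit score ≤ 673: 686 ≤ 673 is false
  requested loan amount ≥ 325701 USD: 619226 ≥ 325701 is true
  late payments in last 24 months ≥ 8: 1 ≥ 8 is false
  down-payment percentage < 54.6%: 6.4 < 54.6 is true
  bankruptcies on record ≤ 1: 3 ≤ 1 is false
  annual income ≥ 66720 USD: 244999 ≥ 66720 is true
  loan-to-value ratio ≤ 119.8%: 122.6 ≤ 119.8 is false
  property type = primary: primary == primary is true
Combine:
[1.2] NOT true = false
[1] false AND false = false
[2] false AND true = false
[3] false AND true = false
[4] false AND true = false
[5] false AND true = false
[root] false OR false OR false OR false OR false = false
Overall: false → denied

Denied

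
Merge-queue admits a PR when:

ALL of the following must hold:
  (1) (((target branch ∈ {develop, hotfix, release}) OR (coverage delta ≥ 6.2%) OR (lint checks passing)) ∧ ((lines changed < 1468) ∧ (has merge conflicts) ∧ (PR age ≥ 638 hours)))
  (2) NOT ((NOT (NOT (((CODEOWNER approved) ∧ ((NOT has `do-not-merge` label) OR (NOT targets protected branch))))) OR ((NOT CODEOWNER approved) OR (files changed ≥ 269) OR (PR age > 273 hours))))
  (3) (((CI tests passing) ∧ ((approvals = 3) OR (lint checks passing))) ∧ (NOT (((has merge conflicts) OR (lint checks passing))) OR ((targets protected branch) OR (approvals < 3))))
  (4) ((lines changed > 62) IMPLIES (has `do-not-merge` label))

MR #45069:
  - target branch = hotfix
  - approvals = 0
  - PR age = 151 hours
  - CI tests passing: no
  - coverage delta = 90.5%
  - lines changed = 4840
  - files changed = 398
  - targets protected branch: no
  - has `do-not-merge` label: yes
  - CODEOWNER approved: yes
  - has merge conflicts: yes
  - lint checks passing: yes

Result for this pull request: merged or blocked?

Atomic conditions:
  target branch ∈ {develop, hotfix, release}: hotfix is in the set → true
  coverage delta ≥ 6.2%: 90.5 ≥ 6.2 is true
  lint checks passing: yes → true
  lines changed < 1468: 4840 < 1468 is false
  has merge conflicts: yes → true
  PR age ≥ 638 hours: 151 ≥ 638 is false
  CODEOWNER approved: yes → true
  NOT has `do-not-merge` label: yes → false
  NOT targets protected branch: no → true
  NOT CODEOWNER approved: yes → false
  files changed ≥ 269: 398 ≥ 269 is true
  PR age > 273 hours: 151 > 273 is false
  CI tests passing: no → false
  approvals = 3: 0 == 3 is false
  targets protected branch: no → false
  approvals < 3: 0 < 3 is true
  lines changed > 62: 4840 > 62 is true
  has `do-not-merge` label: yes → true
Combine:
[1.1] true OR true OR true = true
[1.2] false AND true AND false = false
[1] true AND false = false
[2.1.1.1.1.2] false OR true = true
[2.1.1.1.1] true AND true = true
[2.1.1.1] NOT true = false
[2.1.1] NOT false = true
[2.1.2] false OR true OR false = true
[2.1] true OR true = true
[2] NOT true = false
[3.1.2] false OR true = true
[3.1] false AND true = false
[3.2.1.1] true OR true = true
[3.2.1] NOT true = false
[3.2.2] false OR true = true
[3.2] false OR true = true
[3] false AND true = false
[4] true → true = true
[root] false AND false AND false AND true = false
Overall: false → blocked

Blocked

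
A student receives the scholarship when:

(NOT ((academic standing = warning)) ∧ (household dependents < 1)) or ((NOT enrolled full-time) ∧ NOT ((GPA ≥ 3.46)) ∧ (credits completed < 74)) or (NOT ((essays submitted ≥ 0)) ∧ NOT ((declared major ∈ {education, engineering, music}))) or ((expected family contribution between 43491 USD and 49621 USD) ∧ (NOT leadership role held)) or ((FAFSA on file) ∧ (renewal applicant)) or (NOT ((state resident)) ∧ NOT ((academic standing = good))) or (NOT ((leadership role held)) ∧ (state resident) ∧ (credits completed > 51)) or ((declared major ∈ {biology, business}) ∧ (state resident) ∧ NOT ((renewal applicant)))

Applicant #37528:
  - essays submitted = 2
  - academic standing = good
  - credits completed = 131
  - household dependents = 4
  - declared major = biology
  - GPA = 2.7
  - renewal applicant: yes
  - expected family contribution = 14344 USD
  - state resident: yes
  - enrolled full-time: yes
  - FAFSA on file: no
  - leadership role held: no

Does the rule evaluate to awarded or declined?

Awarded

Atomic conditions:
  academic standing = warning: good == warning is false
  household dependents < 1: 4 < 1 is false
  NOT enrolled full-time: yes → false
  GPA ≥ 3.46: 2.7 ≥ 3.46 is false
  credits completed < 74: 131 < 74 is false
  essays submitted ≥ 0: 2 ≥ 0 is true
  declared major ∈ {education, engineering, music}: biology is not in the set → false
  expected family contribution between 43491 USD and 49621 USD: 14344 in [43491, 49621] is false
  NOT leadership role held: no → true
  FAFSA on file: no → false
  renewal applicant: yes → true
  state resident: yes → true
  academic standing = good: good == good is true
  leadership role held: no → false
  credits completed > 51: 131 > 51 is true
  declared major ∈ {biology, business}: biology is in the set → true
Combine:
[1.1] NOT false = true
[1] true AND false = false
[2.2] NOT false = true
[2] false AND true AND false = false
[3.1] NOT true = false
[3.2] NOT false = true
[3] false AND true = false
[4] false AND true = false
[5] false AND true = false
[6.1] NOT true = false
[6.2] NOT true = false
[6] false AND false = false
[7.1] NOT false = true
[7] true AND true AND true = true
[8.3] NOT true = false
[8] true AND true AND false = false
[root] false OR false OR false OR false OR false OR false OR true OR false = true
Overall: true → awarded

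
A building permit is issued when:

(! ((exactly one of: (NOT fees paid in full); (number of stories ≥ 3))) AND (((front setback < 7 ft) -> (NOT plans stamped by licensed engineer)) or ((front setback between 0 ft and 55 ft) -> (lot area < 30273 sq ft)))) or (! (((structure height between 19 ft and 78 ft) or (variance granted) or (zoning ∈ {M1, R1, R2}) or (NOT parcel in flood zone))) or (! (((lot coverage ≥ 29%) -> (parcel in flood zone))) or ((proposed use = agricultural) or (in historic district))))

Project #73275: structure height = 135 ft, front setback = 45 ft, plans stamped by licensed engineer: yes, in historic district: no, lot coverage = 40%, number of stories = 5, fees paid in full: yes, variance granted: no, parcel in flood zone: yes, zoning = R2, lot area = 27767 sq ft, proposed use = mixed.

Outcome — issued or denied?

Denied

Atomic conditions:
  NOT fees paid in full: yes → false
  number of stories ≥ 3: 5 ≥ 3 is true
  front setback < 7 ft: 45 < 7 is false
  NOT plans stamped by licensed engineer: yes → false
  front setback between 0 ft and 55 ft: 45 in [0, 55] is true
  lot area < 30273 sq ft: 27767 < 30273 is true
  structure height between 19 ft and 78 ft: 135 in [19, 78] is false
  variance granted: no → false
  zoning ∈ {M1, R1, R2}: R2 is in the set → true
  NOT parcel in flood zone: yes → false
  lot coverage ≥ 29%: 40 ≥ 29 is true
  parcel in flood zone: yes → true
  proposed use = agricultural: mixed == agricultural is false
  in historic district: no → false
Combine:
[1.1.1] exactly-one(false, true) = true
[1.1] NOT true = false
[1.2.1] false → false (antecedent false ⇒ implication holds) = true
[1.2.2] true → true = true
[1.2] true OR true = true
[1] false AND true = false
[2.1.1] false OR false OR true OR false = true
[2.1] NOT true = false
[2.2.1.1] true → true = true
[2.2.1] NOT true = false
[2.2.2] false OR false = false
[2.2] false OR false = false
[2] false OR false = false
[root] false OR false = false
Overall: false → denied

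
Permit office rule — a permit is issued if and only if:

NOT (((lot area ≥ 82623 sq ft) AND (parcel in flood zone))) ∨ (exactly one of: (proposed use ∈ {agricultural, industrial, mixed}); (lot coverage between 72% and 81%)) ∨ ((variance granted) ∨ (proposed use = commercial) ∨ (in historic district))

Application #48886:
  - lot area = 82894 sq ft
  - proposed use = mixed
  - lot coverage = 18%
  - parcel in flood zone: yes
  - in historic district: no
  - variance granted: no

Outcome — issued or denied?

Atomic conditions:
  lot area ≥ 82623 sq ft: 82894 ≥ 82623 is true
  parcel in flood zone: yes → true
  proposed use ∈ {agricultural, industrial, mixed}: mixed is in the set → true
  lot coverage between 72% and 81%: 18 in [72, 81] is false
  variance granted: no → false
  proposed use = commercial: mixed == commercial is false
  in historic district: no → false
Combine:
[1.1] true AND true = true
[1] NOT true = false
[2] exactly-one(true, false) = true
[3] false OR false OR false = false
[root] false OR true OR false = true
Overall: true → issued

Issued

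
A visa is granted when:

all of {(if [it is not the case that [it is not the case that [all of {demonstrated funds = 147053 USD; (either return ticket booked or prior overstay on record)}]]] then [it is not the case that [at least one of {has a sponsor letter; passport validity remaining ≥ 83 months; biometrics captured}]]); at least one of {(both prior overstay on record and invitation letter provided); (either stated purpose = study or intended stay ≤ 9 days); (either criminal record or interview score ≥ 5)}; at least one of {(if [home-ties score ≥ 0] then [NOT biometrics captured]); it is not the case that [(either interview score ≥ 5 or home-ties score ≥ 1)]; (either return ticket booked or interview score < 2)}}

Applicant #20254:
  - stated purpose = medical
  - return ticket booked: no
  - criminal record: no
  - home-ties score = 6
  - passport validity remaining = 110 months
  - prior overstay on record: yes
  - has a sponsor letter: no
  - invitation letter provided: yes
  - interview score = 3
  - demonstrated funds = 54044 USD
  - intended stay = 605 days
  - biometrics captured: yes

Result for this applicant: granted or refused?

Atomic conditions:
  demonstrated funds = 147053 USD: 54044 == 147053 is false
  return ticket booked: no → false
  prior overstay on record: yes → true
  has a sponsor letter: no → false
  passport validity remaining ≥ 83 months: 110 ≥ 83 is true
  biometrics captured: yes → true
  invitation letter provided: yes → true
  stated purpose = study: medical == study is false
  intended stay ≤ 9 days: 605 ≤ 9 is false
  criminal record: no → false
  interview score ≥ 5: 3 ≥ 5 is false
  home-ties score ≥ 0: 6 ≥ 0 is true
  NOT biometrics captured: yes → false
  home-ties score ≥ 1: 6 ≥ 1 is true
  interview score < 2: 3 < 2 is false
Combine:
[1.1.1.1.2] false OR true = true
[1.1.1.1] false AND true = false
[1.1.1] NOT false = true
[1.1] NOT true = false
[1.2.1] false OR true OR true = true
[1.2] NOT true = false
[1] false → false (antecedent false ⇒ implication holds) = true
[2.1] true AND true = true
[2.2] false OR false = false
[2.3] false OR false = false
[2] true OR false OR false = true
[3.1] true → false = false
[3.2.1] false OR true = true
[3.2] NOT true = false
[3.3] false OR false = false
[3] false OR false OR false = false
[root] true AND true AND false = false
Overall: false → refused

Refused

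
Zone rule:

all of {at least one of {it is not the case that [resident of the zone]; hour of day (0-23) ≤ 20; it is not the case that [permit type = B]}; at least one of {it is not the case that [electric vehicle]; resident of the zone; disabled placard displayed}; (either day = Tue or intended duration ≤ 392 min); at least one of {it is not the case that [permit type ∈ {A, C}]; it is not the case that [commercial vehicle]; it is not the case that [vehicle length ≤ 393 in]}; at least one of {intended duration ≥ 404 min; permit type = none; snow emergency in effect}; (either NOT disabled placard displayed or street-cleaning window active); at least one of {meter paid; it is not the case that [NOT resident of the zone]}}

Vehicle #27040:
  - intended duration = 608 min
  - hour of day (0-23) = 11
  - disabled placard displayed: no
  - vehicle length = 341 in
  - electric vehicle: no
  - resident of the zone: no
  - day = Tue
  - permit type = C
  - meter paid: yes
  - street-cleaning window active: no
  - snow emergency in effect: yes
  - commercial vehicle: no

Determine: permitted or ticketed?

Atomic conditions:
  resident of the zone: no → false
  hour of day (0-23) ≤ 20: 11 ≤ 20 is true
  permit type = B: C == B is false
  electric vehicle: no → false
  disabled placard displayed: no → false
  day = Tue: Tue == Tue is true
  intended duration ≤ 392 min: 608 ≤ 392 is false
  permit type ∈ {A, C}: C is in the set → true
  commercial vehicle: no → false
  vehicle length ≤ 393 in: 341 ≤ 393 is true
  intended duration ≥ 404 min: 608 ≥ 404 is true
  permit type = none: C == none is false
  snow emergency in effect: yes → true
  NOT disabled placard displayed: no → true
  street-cleaning window active: no → false
  meter paid: yes → true
  NOT resident of the zone: no → true
Combine:
[1.1] NOT false = true
[1.3] NOT false = true
[1] true OR true OR true = true
[2.1] NOT false = true
[2] true OR false OR false = true
[3] true OR false = true
[4.1] NOT true = false
[4.2] NOT false = true
[4.3] NOT true = false
[4] false OR true OR false = true
[5] true OR false OR true = true
[6] true OR false = true
[7.2] NOT true = false
[7] true OR false = true
[root] true AND true AND true AND true AND true AND true AND true = true
Overall: true → permitted

Permitted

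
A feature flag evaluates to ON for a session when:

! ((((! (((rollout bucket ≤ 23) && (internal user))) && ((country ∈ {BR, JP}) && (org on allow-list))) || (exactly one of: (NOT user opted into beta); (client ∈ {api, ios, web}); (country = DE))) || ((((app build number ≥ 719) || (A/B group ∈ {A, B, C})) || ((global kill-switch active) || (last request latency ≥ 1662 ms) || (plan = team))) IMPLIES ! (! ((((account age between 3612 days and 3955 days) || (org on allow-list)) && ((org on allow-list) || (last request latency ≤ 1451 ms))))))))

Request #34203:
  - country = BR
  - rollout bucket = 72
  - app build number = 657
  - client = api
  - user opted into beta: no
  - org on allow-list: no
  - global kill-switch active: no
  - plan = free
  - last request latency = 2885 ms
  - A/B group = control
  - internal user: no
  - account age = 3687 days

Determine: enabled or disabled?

Atomic conditions:
  rollout bucket ≤ 23: 72 ≤ 23 is false
  internal user: no → false
  country ∈ {BR, JP}: BR is in the set → true
  org on allow-list: no → false
  NOT user opted into beta: no → true
  client ∈ {api, ios, web}: api is in the set → true
  country = DE: BR == DE is false
  app build number ≥ 719: 657 ≥ 719 is false
  A/B group ∈ {A, B, C}: control is not in the set → false
  global kill-switch active: no → false
  last request latency ≥ 1662 ms: 2885 ≥ 1662 is true
  plan = team: free == team is false
  account age between 3612 days and 3955 days: 3687 in [3612, 3955] is true
  last request latency ≤ 1451 ms: 2885 ≤ 1451 is false
Combine:
[1.1.1.1.1] false AND false = false
[1.1.1.1] NOT false = true
[1.1.1.2] true AND false = false
[1.1.1] true AND false = false
[1.1.2] exactly-one(true, true, false) = false
[1.1] false OR false = false
[1.2.1.1] false OR false = false
[1.2.1.2] false OR true OR false = true
[1.2.1] false OR true = true
[1.2.2.1.1.1] true OR false = true
[1.2.2.1.1.2] false OR false = false
[1.2.2.1.1] true AND false = false
[1.2.2.1] NOT false = true
[1.2.2] NOT true = false
[1.2] true → false = false
[1] false OR false = false
[root] NOT false = true
Overall: true → enabled

Enabled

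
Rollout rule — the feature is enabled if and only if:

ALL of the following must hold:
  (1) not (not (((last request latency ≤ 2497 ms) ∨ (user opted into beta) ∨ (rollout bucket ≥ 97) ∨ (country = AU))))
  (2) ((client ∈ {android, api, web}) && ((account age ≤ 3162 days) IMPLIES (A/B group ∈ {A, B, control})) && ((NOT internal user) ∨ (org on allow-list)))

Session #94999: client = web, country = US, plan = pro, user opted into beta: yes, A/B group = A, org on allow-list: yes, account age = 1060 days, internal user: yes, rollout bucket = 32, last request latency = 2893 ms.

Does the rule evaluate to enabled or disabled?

Enabled

Atomic conditions:
  last request latency ≤ 2497 ms: 2893 ≤ 2497 is false
  user opted into beta: yes → true
  rollout bucket ≥ 97: 32 ≥ 97 is false
  country = AU: US == AU is false
  client ∈ {android, api, web}: web is in the set → true
  account age ≤ 3162 days: 1060 ≤ 3162 is true
  A/B group ∈ {A, B, control}: A is in the set → true
  NOT internal user: yes → false
  org on allow-list: yes → true
Combine:
[1.1.1] false OR true OR false OR false = true
[1.1] NOT true = false
[1] NOT false = true
[2.2] true → true = true
[2.3] false OR true = true
[2] true AND true AND true = true
[root] true AND true = true
Overall: true → enabled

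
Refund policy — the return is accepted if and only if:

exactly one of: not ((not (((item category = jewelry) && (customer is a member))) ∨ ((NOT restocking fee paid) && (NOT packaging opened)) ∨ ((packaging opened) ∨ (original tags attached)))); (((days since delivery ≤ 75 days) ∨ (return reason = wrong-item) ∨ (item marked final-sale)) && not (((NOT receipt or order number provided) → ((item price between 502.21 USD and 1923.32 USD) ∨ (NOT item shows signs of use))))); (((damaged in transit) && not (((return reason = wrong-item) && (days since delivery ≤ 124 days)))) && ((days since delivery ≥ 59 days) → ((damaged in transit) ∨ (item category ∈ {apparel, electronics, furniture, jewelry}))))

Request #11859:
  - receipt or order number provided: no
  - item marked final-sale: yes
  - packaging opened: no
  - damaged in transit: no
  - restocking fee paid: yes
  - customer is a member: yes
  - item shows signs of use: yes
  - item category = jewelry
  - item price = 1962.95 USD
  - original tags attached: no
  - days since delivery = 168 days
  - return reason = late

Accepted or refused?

Atomic conditions:
  item category = jewelry: jewelry == jewelry is true
  customer is a member: yes → true
  NOT restocking fee paid: yes → false
  NOT packaging opened: no → true
  packaging opened: no → false
  original tags attached: no → false
  days since delivery ≤ 75 days: 168 ≤ 75 is false
  return reason = wrong-item: late == wrong-item is false
  item marked final-sale: yes → true
  NOT receipt or order number provided: no → true
  item price between 502.21 USD and 1923.32 USD: 1962.95 in [502.21, 1923.32] is false
  NOT item shows signs of use: yes → false
  damaged in transit: no → false
  days since delivery ≤ 124 days: 168 ≤ 124 is false
  days since delivery ≥ 59 days: 168 ≥ 59 is true
  item category ∈ {apparel, electronics, furniture, jewelry}: jewelry is in the set → true
Combine:
[1.1.1.1] true AND true = true
[1.1.1] NOT true = false
[1.1.2] false AND true = false
[1.1.3] false OR false = false
[1.1] false OR false OR false = false
[1] NOT false = true
[2.1] false OR false OR true = true
[2.2.1.2] false OR false = false
[2.2.1] true → false = false
[2.2] NOT false = true
[2] true AND true = true
[3.1.2.1] false AND false = false
[3.1.2] NOT false = true
[3.1] false AND true = false
[3.2.2] false OR true = true
[3.2] true → true = true
[3] false AND true = false
[root] exactly-one(true, true, false) = false
Overall: false → refused

Refused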